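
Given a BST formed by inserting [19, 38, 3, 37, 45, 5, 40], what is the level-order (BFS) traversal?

Tree insertion order: [19, 38, 3, 37, 45, 5, 40]
Tree (level-order array): [19, 3, 38, None, 5, 37, 45, None, None, None, None, 40]
BFS from the root, enqueuing left then right child of each popped node:
  queue [19] -> pop 19, enqueue [3, 38], visited so far: [19]
  queue [3, 38] -> pop 3, enqueue [5], visited so far: [19, 3]
  queue [38, 5] -> pop 38, enqueue [37, 45], visited so far: [19, 3, 38]
  queue [5, 37, 45] -> pop 5, enqueue [none], visited so far: [19, 3, 38, 5]
  queue [37, 45] -> pop 37, enqueue [none], visited so far: [19, 3, 38, 5, 37]
  queue [45] -> pop 45, enqueue [40], visited so far: [19, 3, 38, 5, 37, 45]
  queue [40] -> pop 40, enqueue [none], visited so far: [19, 3, 38, 5, 37, 45, 40]
Result: [19, 3, 38, 5, 37, 45, 40]


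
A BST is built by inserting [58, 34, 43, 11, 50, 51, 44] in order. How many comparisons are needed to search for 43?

Search path for 43: 58 -> 34 -> 43
Found: True
Comparisons: 3


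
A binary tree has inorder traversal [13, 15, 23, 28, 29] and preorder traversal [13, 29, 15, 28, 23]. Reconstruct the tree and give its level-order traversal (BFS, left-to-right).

Inorder:  [13, 15, 23, 28, 29]
Preorder: [13, 29, 15, 28, 23]
Algorithm: preorder visits root first, so consume preorder in order;
for each root, split the current inorder slice at that value into
left-subtree inorder and right-subtree inorder, then recurse.
Recursive splits:
  root=13; inorder splits into left=[], right=[15, 23, 28, 29]
  root=29; inorder splits into left=[15, 23, 28], right=[]
  root=15; inorder splits into left=[], right=[23, 28]
  root=28; inorder splits into left=[23], right=[]
  root=23; inorder splits into left=[], right=[]
Reconstructed level-order: [13, 29, 15, 28, 23]


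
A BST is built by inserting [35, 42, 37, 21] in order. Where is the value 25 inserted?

Starting tree (level order): [35, 21, 42, None, None, 37]
Insertion path: 35 -> 21
Result: insert 25 as right child of 21
Final tree (level order): [35, 21, 42, None, 25, 37]


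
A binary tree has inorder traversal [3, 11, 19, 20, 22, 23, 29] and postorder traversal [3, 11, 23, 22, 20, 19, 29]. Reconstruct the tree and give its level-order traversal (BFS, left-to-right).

Inorder:   [3, 11, 19, 20, 22, 23, 29]
Postorder: [3, 11, 23, 22, 20, 19, 29]
Algorithm: postorder visits root last, so walk postorder right-to-left;
each value is the root of the current inorder slice — split it at that
value, recurse on the right subtree first, then the left.
Recursive splits:
  root=29; inorder splits into left=[3, 11, 19, 20, 22, 23], right=[]
  root=19; inorder splits into left=[3, 11], right=[20, 22, 23]
  root=20; inorder splits into left=[], right=[22, 23]
  root=22; inorder splits into left=[], right=[23]
  root=23; inorder splits into left=[], right=[]
  root=11; inorder splits into left=[3], right=[]
  root=3; inorder splits into left=[], right=[]
Reconstructed level-order: [29, 19, 11, 20, 3, 22, 23]


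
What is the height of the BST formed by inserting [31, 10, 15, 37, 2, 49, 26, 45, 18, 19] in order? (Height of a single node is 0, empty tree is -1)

Insertion order: [31, 10, 15, 37, 2, 49, 26, 45, 18, 19]
Tree (level-order array): [31, 10, 37, 2, 15, None, 49, None, None, None, 26, 45, None, 18, None, None, None, None, 19]
Compute height bottom-up (empty subtree = -1):
  height(2) = 1 + max(-1, -1) = 0
  height(19) = 1 + max(-1, -1) = 0
  height(18) = 1 + max(-1, 0) = 1
  height(26) = 1 + max(1, -1) = 2
  height(15) = 1 + max(-1, 2) = 3
  height(10) = 1 + max(0, 3) = 4
  height(45) = 1 + max(-1, -1) = 0
  height(49) = 1 + max(0, -1) = 1
  height(37) = 1 + max(-1, 1) = 2
  height(31) = 1 + max(4, 2) = 5
Height = 5


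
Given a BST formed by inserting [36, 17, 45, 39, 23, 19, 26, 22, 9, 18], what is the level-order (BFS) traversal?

Tree insertion order: [36, 17, 45, 39, 23, 19, 26, 22, 9, 18]
Tree (level-order array): [36, 17, 45, 9, 23, 39, None, None, None, 19, 26, None, None, 18, 22]
BFS from the root, enqueuing left then right child of each popped node:
  queue [36] -> pop 36, enqueue [17, 45], visited so far: [36]
  queue [17, 45] -> pop 17, enqueue [9, 23], visited so far: [36, 17]
  queue [45, 9, 23] -> pop 45, enqueue [39], visited so far: [36, 17, 45]
  queue [9, 23, 39] -> pop 9, enqueue [none], visited so far: [36, 17, 45, 9]
  queue [23, 39] -> pop 23, enqueue [19, 26], visited so far: [36, 17, 45, 9, 23]
  queue [39, 19, 26] -> pop 39, enqueue [none], visited so far: [36, 17, 45, 9, 23, 39]
  queue [19, 26] -> pop 19, enqueue [18, 22], visited so far: [36, 17, 45, 9, 23, 39, 19]
  queue [26, 18, 22] -> pop 26, enqueue [none], visited so far: [36, 17, 45, 9, 23, 39, 19, 26]
  queue [18, 22] -> pop 18, enqueue [none], visited so far: [36, 17, 45, 9, 23, 39, 19, 26, 18]
  queue [22] -> pop 22, enqueue [none], visited so far: [36, 17, 45, 9, 23, 39, 19, 26, 18, 22]
Result: [36, 17, 45, 9, 23, 39, 19, 26, 18, 22]


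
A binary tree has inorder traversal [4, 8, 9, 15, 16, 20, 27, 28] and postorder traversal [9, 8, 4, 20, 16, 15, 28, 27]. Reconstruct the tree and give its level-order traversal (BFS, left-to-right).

Inorder:   [4, 8, 9, 15, 16, 20, 27, 28]
Postorder: [9, 8, 4, 20, 16, 15, 28, 27]
Algorithm: postorder visits root last, so walk postorder right-to-left;
each value is the root of the current inorder slice — split it at that
value, recurse on the right subtree first, then the left.
Recursive splits:
  root=27; inorder splits into left=[4, 8, 9, 15, 16, 20], right=[28]
  root=28; inorder splits into left=[], right=[]
  root=15; inorder splits into left=[4, 8, 9], right=[16, 20]
  root=16; inorder splits into left=[], right=[20]
  root=20; inorder splits into left=[], right=[]
  root=4; inorder splits into left=[], right=[8, 9]
  root=8; inorder splits into left=[], right=[9]
  root=9; inorder splits into left=[], right=[]
Reconstructed level-order: [27, 15, 28, 4, 16, 8, 20, 9]


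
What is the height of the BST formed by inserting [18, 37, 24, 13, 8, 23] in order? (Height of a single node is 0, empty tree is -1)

Insertion order: [18, 37, 24, 13, 8, 23]
Tree (level-order array): [18, 13, 37, 8, None, 24, None, None, None, 23]
Compute height bottom-up (empty subtree = -1):
  height(8) = 1 + max(-1, -1) = 0
  height(13) = 1 + max(0, -1) = 1
  height(23) = 1 + max(-1, -1) = 0
  height(24) = 1 + max(0, -1) = 1
  height(37) = 1 + max(1, -1) = 2
  height(18) = 1 + max(1, 2) = 3
Height = 3


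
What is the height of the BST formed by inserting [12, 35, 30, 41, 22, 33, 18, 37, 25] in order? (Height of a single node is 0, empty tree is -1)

Insertion order: [12, 35, 30, 41, 22, 33, 18, 37, 25]
Tree (level-order array): [12, None, 35, 30, 41, 22, 33, 37, None, 18, 25]
Compute height bottom-up (empty subtree = -1):
  height(18) = 1 + max(-1, -1) = 0
  height(25) = 1 + max(-1, -1) = 0
  height(22) = 1 + max(0, 0) = 1
  height(33) = 1 + max(-1, -1) = 0
  height(30) = 1 + max(1, 0) = 2
  height(37) = 1 + max(-1, -1) = 0
  height(41) = 1 + max(0, -1) = 1
  height(35) = 1 + max(2, 1) = 3
  height(12) = 1 + max(-1, 3) = 4
Height = 4


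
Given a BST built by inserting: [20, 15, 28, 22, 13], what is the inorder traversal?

Tree insertion order: [20, 15, 28, 22, 13]
Tree (level-order array): [20, 15, 28, 13, None, 22]
Inorder traversal: [13, 15, 20, 22, 28]


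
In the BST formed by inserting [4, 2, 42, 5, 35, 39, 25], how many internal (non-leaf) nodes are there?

Tree built from: [4, 2, 42, 5, 35, 39, 25]
Tree (level-order array): [4, 2, 42, None, None, 5, None, None, 35, 25, 39]
Rule: An internal node has at least one child.
Per-node child counts:
  node 4: 2 child(ren)
  node 2: 0 child(ren)
  node 42: 1 child(ren)
  node 5: 1 child(ren)
  node 35: 2 child(ren)
  node 25: 0 child(ren)
  node 39: 0 child(ren)
Matching nodes: [4, 42, 5, 35]
Count of internal (non-leaf) nodes: 4


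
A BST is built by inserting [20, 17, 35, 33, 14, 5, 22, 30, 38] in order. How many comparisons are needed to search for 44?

Search path for 44: 20 -> 35 -> 38
Found: False
Comparisons: 3


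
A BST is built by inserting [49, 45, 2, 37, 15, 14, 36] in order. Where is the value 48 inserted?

Starting tree (level order): [49, 45, None, 2, None, None, 37, 15, None, 14, 36]
Insertion path: 49 -> 45
Result: insert 48 as right child of 45
Final tree (level order): [49, 45, None, 2, 48, None, 37, None, None, 15, None, 14, 36]


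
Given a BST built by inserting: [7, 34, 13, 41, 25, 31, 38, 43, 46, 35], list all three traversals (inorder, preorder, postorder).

Tree insertion order: [7, 34, 13, 41, 25, 31, 38, 43, 46, 35]
Tree (level-order array): [7, None, 34, 13, 41, None, 25, 38, 43, None, 31, 35, None, None, 46]
Inorder (L, root, R): [7, 13, 25, 31, 34, 35, 38, 41, 43, 46]
Preorder (root, L, R): [7, 34, 13, 25, 31, 41, 38, 35, 43, 46]
Postorder (L, R, root): [31, 25, 13, 35, 38, 46, 43, 41, 34, 7]


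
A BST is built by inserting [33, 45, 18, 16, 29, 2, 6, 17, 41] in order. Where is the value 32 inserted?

Starting tree (level order): [33, 18, 45, 16, 29, 41, None, 2, 17, None, None, None, None, None, 6]
Insertion path: 33 -> 18 -> 29
Result: insert 32 as right child of 29
Final tree (level order): [33, 18, 45, 16, 29, 41, None, 2, 17, None, 32, None, None, None, 6]


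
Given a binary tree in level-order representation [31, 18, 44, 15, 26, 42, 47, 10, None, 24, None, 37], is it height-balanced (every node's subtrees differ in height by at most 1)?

Tree (level-order array): [31, 18, 44, 15, 26, 42, 47, 10, None, 24, None, 37]
Definition: a tree is height-balanced if, at every node, |h(left) - h(right)| <= 1 (empty subtree has height -1).
Bottom-up per-node check:
  node 10: h_left=-1, h_right=-1, diff=0 [OK], height=0
  node 15: h_left=0, h_right=-1, diff=1 [OK], height=1
  node 24: h_left=-1, h_right=-1, diff=0 [OK], height=0
  node 26: h_left=0, h_right=-1, diff=1 [OK], height=1
  node 18: h_left=1, h_right=1, diff=0 [OK], height=2
  node 37: h_left=-1, h_right=-1, diff=0 [OK], height=0
  node 42: h_left=0, h_right=-1, diff=1 [OK], height=1
  node 47: h_left=-1, h_right=-1, diff=0 [OK], height=0
  node 44: h_left=1, h_right=0, diff=1 [OK], height=2
  node 31: h_left=2, h_right=2, diff=0 [OK], height=3
All nodes satisfy the balance condition.
Result: Balanced


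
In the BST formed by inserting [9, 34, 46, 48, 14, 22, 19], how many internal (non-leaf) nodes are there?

Tree built from: [9, 34, 46, 48, 14, 22, 19]
Tree (level-order array): [9, None, 34, 14, 46, None, 22, None, 48, 19]
Rule: An internal node has at least one child.
Per-node child counts:
  node 9: 1 child(ren)
  node 34: 2 child(ren)
  node 14: 1 child(ren)
  node 22: 1 child(ren)
  node 19: 0 child(ren)
  node 46: 1 child(ren)
  node 48: 0 child(ren)
Matching nodes: [9, 34, 14, 22, 46]
Count of internal (non-leaf) nodes: 5


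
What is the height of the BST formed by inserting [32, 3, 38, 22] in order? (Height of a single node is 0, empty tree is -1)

Insertion order: [32, 3, 38, 22]
Tree (level-order array): [32, 3, 38, None, 22]
Compute height bottom-up (empty subtree = -1):
  height(22) = 1 + max(-1, -1) = 0
  height(3) = 1 + max(-1, 0) = 1
  height(38) = 1 + max(-1, -1) = 0
  height(32) = 1 + max(1, 0) = 2
Height = 2


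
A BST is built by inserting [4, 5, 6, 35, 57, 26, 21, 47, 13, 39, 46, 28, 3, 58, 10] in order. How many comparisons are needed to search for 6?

Search path for 6: 4 -> 5 -> 6
Found: True
Comparisons: 3


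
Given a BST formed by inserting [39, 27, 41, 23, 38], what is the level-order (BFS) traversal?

Tree insertion order: [39, 27, 41, 23, 38]
Tree (level-order array): [39, 27, 41, 23, 38]
BFS from the root, enqueuing left then right child of each popped node:
  queue [39] -> pop 39, enqueue [27, 41], visited so far: [39]
  queue [27, 41] -> pop 27, enqueue [23, 38], visited so far: [39, 27]
  queue [41, 23, 38] -> pop 41, enqueue [none], visited so far: [39, 27, 41]
  queue [23, 38] -> pop 23, enqueue [none], visited so far: [39, 27, 41, 23]
  queue [38] -> pop 38, enqueue [none], visited so far: [39, 27, 41, 23, 38]
Result: [39, 27, 41, 23, 38]


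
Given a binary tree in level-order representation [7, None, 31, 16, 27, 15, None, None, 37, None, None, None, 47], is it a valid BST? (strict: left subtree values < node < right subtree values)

Level-order array: [7, None, 31, 16, 27, 15, None, None, 37, None, None, None, 47]
Validate using subtree bounds (lo, hi): at each node, require lo < value < hi,
then recurse left with hi=value and right with lo=value.
Preorder trace (stopping at first violation):
  at node 7 with bounds (-inf, +inf): OK
  at node 31 with bounds (7, +inf): OK
  at node 16 with bounds (7, 31): OK
  at node 15 with bounds (7, 16): OK
  at node 27 with bounds (31, +inf): VIOLATION
Node 27 violates its bound: not (31 < 27 < +inf).
Result: Not a valid BST


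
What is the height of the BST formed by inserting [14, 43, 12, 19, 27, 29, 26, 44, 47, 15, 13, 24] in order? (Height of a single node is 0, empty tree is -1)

Insertion order: [14, 43, 12, 19, 27, 29, 26, 44, 47, 15, 13, 24]
Tree (level-order array): [14, 12, 43, None, 13, 19, 44, None, None, 15, 27, None, 47, None, None, 26, 29, None, None, 24]
Compute height bottom-up (empty subtree = -1):
  height(13) = 1 + max(-1, -1) = 0
  height(12) = 1 + max(-1, 0) = 1
  height(15) = 1 + max(-1, -1) = 0
  height(24) = 1 + max(-1, -1) = 0
  height(26) = 1 + max(0, -1) = 1
  height(29) = 1 + max(-1, -1) = 0
  height(27) = 1 + max(1, 0) = 2
  height(19) = 1 + max(0, 2) = 3
  height(47) = 1 + max(-1, -1) = 0
  height(44) = 1 + max(-1, 0) = 1
  height(43) = 1 + max(3, 1) = 4
  height(14) = 1 + max(1, 4) = 5
Height = 5


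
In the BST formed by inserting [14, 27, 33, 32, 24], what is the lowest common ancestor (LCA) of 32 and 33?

Tree insertion order: [14, 27, 33, 32, 24]
Tree (level-order array): [14, None, 27, 24, 33, None, None, 32]
In a BST, the LCA of p=32, q=33 is the first node v on the
root-to-leaf path with p <= v <= q (go left if both < v, right if both > v).
Walk from root:
  at 14: both 32 and 33 > 14, go right
  at 27: both 32 and 33 > 27, go right
  at 33: 32 <= 33 <= 33, this is the LCA
LCA = 33


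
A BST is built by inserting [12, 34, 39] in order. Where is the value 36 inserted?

Starting tree (level order): [12, None, 34, None, 39]
Insertion path: 12 -> 34 -> 39
Result: insert 36 as left child of 39
Final tree (level order): [12, None, 34, None, 39, 36]


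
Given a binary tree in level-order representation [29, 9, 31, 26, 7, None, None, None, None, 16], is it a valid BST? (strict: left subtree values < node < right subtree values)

Level-order array: [29, 9, 31, 26, 7, None, None, None, None, 16]
Validate using subtree bounds (lo, hi): at each node, require lo < value < hi,
then recurse left with hi=value and right with lo=value.
Preorder trace (stopping at first violation):
  at node 29 with bounds (-inf, +inf): OK
  at node 9 with bounds (-inf, 29): OK
  at node 26 with bounds (-inf, 9): VIOLATION
Node 26 violates its bound: not (-inf < 26 < 9).
Result: Not a valid BST


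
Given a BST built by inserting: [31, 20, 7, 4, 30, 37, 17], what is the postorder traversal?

Tree insertion order: [31, 20, 7, 4, 30, 37, 17]
Tree (level-order array): [31, 20, 37, 7, 30, None, None, 4, 17]
Postorder traversal: [4, 17, 7, 30, 20, 37, 31]


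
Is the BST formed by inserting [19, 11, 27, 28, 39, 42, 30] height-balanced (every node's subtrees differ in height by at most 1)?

Tree (level-order array): [19, 11, 27, None, None, None, 28, None, 39, 30, 42]
Definition: a tree is height-balanced if, at every node, |h(left) - h(right)| <= 1 (empty subtree has height -1).
Bottom-up per-node check:
  node 11: h_left=-1, h_right=-1, diff=0 [OK], height=0
  node 30: h_left=-1, h_right=-1, diff=0 [OK], height=0
  node 42: h_left=-1, h_right=-1, diff=0 [OK], height=0
  node 39: h_left=0, h_right=0, diff=0 [OK], height=1
  node 28: h_left=-1, h_right=1, diff=2 [FAIL (|-1-1|=2 > 1)], height=2
  node 27: h_left=-1, h_right=2, diff=3 [FAIL (|-1-2|=3 > 1)], height=3
  node 19: h_left=0, h_right=3, diff=3 [FAIL (|0-3|=3 > 1)], height=4
Node 28 violates the condition: |-1 - 1| = 2 > 1.
Result: Not balanced


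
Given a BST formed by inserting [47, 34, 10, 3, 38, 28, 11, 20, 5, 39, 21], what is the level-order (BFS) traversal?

Tree insertion order: [47, 34, 10, 3, 38, 28, 11, 20, 5, 39, 21]
Tree (level-order array): [47, 34, None, 10, 38, 3, 28, None, 39, None, 5, 11, None, None, None, None, None, None, 20, None, 21]
BFS from the root, enqueuing left then right child of each popped node:
  queue [47] -> pop 47, enqueue [34], visited so far: [47]
  queue [34] -> pop 34, enqueue [10, 38], visited so far: [47, 34]
  queue [10, 38] -> pop 10, enqueue [3, 28], visited so far: [47, 34, 10]
  queue [38, 3, 28] -> pop 38, enqueue [39], visited so far: [47, 34, 10, 38]
  queue [3, 28, 39] -> pop 3, enqueue [5], visited so far: [47, 34, 10, 38, 3]
  queue [28, 39, 5] -> pop 28, enqueue [11], visited so far: [47, 34, 10, 38, 3, 28]
  queue [39, 5, 11] -> pop 39, enqueue [none], visited so far: [47, 34, 10, 38, 3, 28, 39]
  queue [5, 11] -> pop 5, enqueue [none], visited so far: [47, 34, 10, 38, 3, 28, 39, 5]
  queue [11] -> pop 11, enqueue [20], visited so far: [47, 34, 10, 38, 3, 28, 39, 5, 11]
  queue [20] -> pop 20, enqueue [21], visited so far: [47, 34, 10, 38, 3, 28, 39, 5, 11, 20]
  queue [21] -> pop 21, enqueue [none], visited so far: [47, 34, 10, 38, 3, 28, 39, 5, 11, 20, 21]
Result: [47, 34, 10, 38, 3, 28, 39, 5, 11, 20, 21]


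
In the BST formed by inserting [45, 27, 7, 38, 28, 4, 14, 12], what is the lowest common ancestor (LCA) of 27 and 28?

Tree insertion order: [45, 27, 7, 38, 28, 4, 14, 12]
Tree (level-order array): [45, 27, None, 7, 38, 4, 14, 28, None, None, None, 12]
In a BST, the LCA of p=27, q=28 is the first node v on the
root-to-leaf path with p <= v <= q (go left if both < v, right if both > v).
Walk from root:
  at 45: both 27 and 28 < 45, go left
  at 27: 27 <= 27 <= 28, this is the LCA
LCA = 27


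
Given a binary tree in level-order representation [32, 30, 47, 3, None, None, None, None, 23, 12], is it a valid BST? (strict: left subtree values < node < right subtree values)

Level-order array: [32, 30, 47, 3, None, None, None, None, 23, 12]
Validate using subtree bounds (lo, hi): at each node, require lo < value < hi,
then recurse left with hi=value and right with lo=value.
Preorder trace (stopping at first violation):
  at node 32 with bounds (-inf, +inf): OK
  at node 30 with bounds (-inf, 32): OK
  at node 3 with bounds (-inf, 30): OK
  at node 23 with bounds (3, 30): OK
  at node 12 with bounds (3, 23): OK
  at node 47 with bounds (32, +inf): OK
No violation found at any node.
Result: Valid BST


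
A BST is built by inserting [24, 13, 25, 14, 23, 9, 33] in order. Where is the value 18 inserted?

Starting tree (level order): [24, 13, 25, 9, 14, None, 33, None, None, None, 23]
Insertion path: 24 -> 13 -> 14 -> 23
Result: insert 18 as left child of 23
Final tree (level order): [24, 13, 25, 9, 14, None, 33, None, None, None, 23, None, None, 18]


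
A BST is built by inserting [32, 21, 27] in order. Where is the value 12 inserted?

Starting tree (level order): [32, 21, None, None, 27]
Insertion path: 32 -> 21
Result: insert 12 as left child of 21
Final tree (level order): [32, 21, None, 12, 27]


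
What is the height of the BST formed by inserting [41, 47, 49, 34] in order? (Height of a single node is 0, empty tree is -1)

Insertion order: [41, 47, 49, 34]
Tree (level-order array): [41, 34, 47, None, None, None, 49]
Compute height bottom-up (empty subtree = -1):
  height(34) = 1 + max(-1, -1) = 0
  height(49) = 1 + max(-1, -1) = 0
  height(47) = 1 + max(-1, 0) = 1
  height(41) = 1 + max(0, 1) = 2
Height = 2


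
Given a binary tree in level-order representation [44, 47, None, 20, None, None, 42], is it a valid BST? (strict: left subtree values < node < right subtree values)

Level-order array: [44, 47, None, 20, None, None, 42]
Validate using subtree bounds (lo, hi): at each node, require lo < value < hi,
then recurse left with hi=value and right with lo=value.
Preorder trace (stopping at first violation):
  at node 44 with bounds (-inf, +inf): OK
  at node 47 with bounds (-inf, 44): VIOLATION
Node 47 violates its bound: not (-inf < 47 < 44).
Result: Not a valid BST


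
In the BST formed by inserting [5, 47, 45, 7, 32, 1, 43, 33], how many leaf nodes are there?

Tree built from: [5, 47, 45, 7, 32, 1, 43, 33]
Tree (level-order array): [5, 1, 47, None, None, 45, None, 7, None, None, 32, None, 43, 33]
Rule: A leaf has 0 children.
Per-node child counts:
  node 5: 2 child(ren)
  node 1: 0 child(ren)
  node 47: 1 child(ren)
  node 45: 1 child(ren)
  node 7: 1 child(ren)
  node 32: 1 child(ren)
  node 43: 1 child(ren)
  node 33: 0 child(ren)
Matching nodes: [1, 33]
Count of leaf nodes: 2


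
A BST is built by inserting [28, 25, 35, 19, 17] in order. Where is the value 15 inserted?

Starting tree (level order): [28, 25, 35, 19, None, None, None, 17]
Insertion path: 28 -> 25 -> 19 -> 17
Result: insert 15 as left child of 17
Final tree (level order): [28, 25, 35, 19, None, None, None, 17, None, 15]


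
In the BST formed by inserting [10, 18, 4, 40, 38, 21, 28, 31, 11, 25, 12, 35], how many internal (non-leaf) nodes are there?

Tree built from: [10, 18, 4, 40, 38, 21, 28, 31, 11, 25, 12, 35]
Tree (level-order array): [10, 4, 18, None, None, 11, 40, None, 12, 38, None, None, None, 21, None, None, 28, 25, 31, None, None, None, 35]
Rule: An internal node has at least one child.
Per-node child counts:
  node 10: 2 child(ren)
  node 4: 0 child(ren)
  node 18: 2 child(ren)
  node 11: 1 child(ren)
  node 12: 0 child(ren)
  node 40: 1 child(ren)
  node 38: 1 child(ren)
  node 21: 1 child(ren)
  node 28: 2 child(ren)
  node 25: 0 child(ren)
  node 31: 1 child(ren)
  node 35: 0 child(ren)
Matching nodes: [10, 18, 11, 40, 38, 21, 28, 31]
Count of internal (non-leaf) nodes: 8


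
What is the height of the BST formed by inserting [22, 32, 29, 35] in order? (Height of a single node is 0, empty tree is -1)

Insertion order: [22, 32, 29, 35]
Tree (level-order array): [22, None, 32, 29, 35]
Compute height bottom-up (empty subtree = -1):
  height(29) = 1 + max(-1, -1) = 0
  height(35) = 1 + max(-1, -1) = 0
  height(32) = 1 + max(0, 0) = 1
  height(22) = 1 + max(-1, 1) = 2
Height = 2


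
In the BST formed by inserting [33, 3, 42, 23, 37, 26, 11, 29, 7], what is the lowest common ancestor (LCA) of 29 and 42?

Tree insertion order: [33, 3, 42, 23, 37, 26, 11, 29, 7]
Tree (level-order array): [33, 3, 42, None, 23, 37, None, 11, 26, None, None, 7, None, None, 29]
In a BST, the LCA of p=29, q=42 is the first node v on the
root-to-leaf path with p <= v <= q (go left if both < v, right if both > v).
Walk from root:
  at 33: 29 <= 33 <= 42, this is the LCA
LCA = 33


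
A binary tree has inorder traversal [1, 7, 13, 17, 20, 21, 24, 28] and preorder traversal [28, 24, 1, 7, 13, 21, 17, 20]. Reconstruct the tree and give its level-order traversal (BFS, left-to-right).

Inorder:  [1, 7, 13, 17, 20, 21, 24, 28]
Preorder: [28, 24, 1, 7, 13, 21, 17, 20]
Algorithm: preorder visits root first, so consume preorder in order;
for each root, split the current inorder slice at that value into
left-subtree inorder and right-subtree inorder, then recurse.
Recursive splits:
  root=28; inorder splits into left=[1, 7, 13, 17, 20, 21, 24], right=[]
  root=24; inorder splits into left=[1, 7, 13, 17, 20, 21], right=[]
  root=1; inorder splits into left=[], right=[7, 13, 17, 20, 21]
  root=7; inorder splits into left=[], right=[13, 17, 20, 21]
  root=13; inorder splits into left=[], right=[17, 20, 21]
  root=21; inorder splits into left=[17, 20], right=[]
  root=17; inorder splits into left=[], right=[20]
  root=20; inorder splits into left=[], right=[]
Reconstructed level-order: [28, 24, 1, 7, 13, 21, 17, 20]


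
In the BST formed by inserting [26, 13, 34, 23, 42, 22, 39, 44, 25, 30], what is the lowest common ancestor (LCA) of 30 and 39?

Tree insertion order: [26, 13, 34, 23, 42, 22, 39, 44, 25, 30]
Tree (level-order array): [26, 13, 34, None, 23, 30, 42, 22, 25, None, None, 39, 44]
In a BST, the LCA of p=30, q=39 is the first node v on the
root-to-leaf path with p <= v <= q (go left if both < v, right if both > v).
Walk from root:
  at 26: both 30 and 39 > 26, go right
  at 34: 30 <= 34 <= 39, this is the LCA
LCA = 34


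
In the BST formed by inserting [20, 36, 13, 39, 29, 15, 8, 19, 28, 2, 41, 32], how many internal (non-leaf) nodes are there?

Tree built from: [20, 36, 13, 39, 29, 15, 8, 19, 28, 2, 41, 32]
Tree (level-order array): [20, 13, 36, 8, 15, 29, 39, 2, None, None, 19, 28, 32, None, 41]
Rule: An internal node has at least one child.
Per-node child counts:
  node 20: 2 child(ren)
  node 13: 2 child(ren)
  node 8: 1 child(ren)
  node 2: 0 child(ren)
  node 15: 1 child(ren)
  node 19: 0 child(ren)
  node 36: 2 child(ren)
  node 29: 2 child(ren)
  node 28: 0 child(ren)
  node 32: 0 child(ren)
  node 39: 1 child(ren)
  node 41: 0 child(ren)
Matching nodes: [20, 13, 8, 15, 36, 29, 39]
Count of internal (non-leaf) nodes: 7


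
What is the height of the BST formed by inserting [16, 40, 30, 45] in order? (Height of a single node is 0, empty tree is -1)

Insertion order: [16, 40, 30, 45]
Tree (level-order array): [16, None, 40, 30, 45]
Compute height bottom-up (empty subtree = -1):
  height(30) = 1 + max(-1, -1) = 0
  height(45) = 1 + max(-1, -1) = 0
  height(40) = 1 + max(0, 0) = 1
  height(16) = 1 + max(-1, 1) = 2
Height = 2


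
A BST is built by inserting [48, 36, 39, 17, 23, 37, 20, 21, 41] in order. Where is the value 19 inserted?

Starting tree (level order): [48, 36, None, 17, 39, None, 23, 37, 41, 20, None, None, None, None, None, None, 21]
Insertion path: 48 -> 36 -> 17 -> 23 -> 20
Result: insert 19 as left child of 20
Final tree (level order): [48, 36, None, 17, 39, None, 23, 37, 41, 20, None, None, None, None, None, 19, 21]


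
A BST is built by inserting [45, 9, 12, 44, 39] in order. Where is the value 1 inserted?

Starting tree (level order): [45, 9, None, None, 12, None, 44, 39]
Insertion path: 45 -> 9
Result: insert 1 as left child of 9
Final tree (level order): [45, 9, None, 1, 12, None, None, None, 44, 39]


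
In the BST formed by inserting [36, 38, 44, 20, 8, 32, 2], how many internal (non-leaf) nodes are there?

Tree built from: [36, 38, 44, 20, 8, 32, 2]
Tree (level-order array): [36, 20, 38, 8, 32, None, 44, 2]
Rule: An internal node has at least one child.
Per-node child counts:
  node 36: 2 child(ren)
  node 20: 2 child(ren)
  node 8: 1 child(ren)
  node 2: 0 child(ren)
  node 32: 0 child(ren)
  node 38: 1 child(ren)
  node 44: 0 child(ren)
Matching nodes: [36, 20, 8, 38]
Count of internal (non-leaf) nodes: 4


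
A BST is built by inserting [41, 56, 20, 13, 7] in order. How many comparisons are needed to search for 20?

Search path for 20: 41 -> 20
Found: True
Comparisons: 2


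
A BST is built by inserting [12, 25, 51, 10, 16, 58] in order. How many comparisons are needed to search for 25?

Search path for 25: 12 -> 25
Found: True
Comparisons: 2


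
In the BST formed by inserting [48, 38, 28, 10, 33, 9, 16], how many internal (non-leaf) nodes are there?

Tree built from: [48, 38, 28, 10, 33, 9, 16]
Tree (level-order array): [48, 38, None, 28, None, 10, 33, 9, 16]
Rule: An internal node has at least one child.
Per-node child counts:
  node 48: 1 child(ren)
  node 38: 1 child(ren)
  node 28: 2 child(ren)
  node 10: 2 child(ren)
  node 9: 0 child(ren)
  node 16: 0 child(ren)
  node 33: 0 child(ren)
Matching nodes: [48, 38, 28, 10]
Count of internal (non-leaf) nodes: 4


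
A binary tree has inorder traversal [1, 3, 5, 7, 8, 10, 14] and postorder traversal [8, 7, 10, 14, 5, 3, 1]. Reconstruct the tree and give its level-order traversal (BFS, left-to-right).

Inorder:   [1, 3, 5, 7, 8, 10, 14]
Postorder: [8, 7, 10, 14, 5, 3, 1]
Algorithm: postorder visits root last, so walk postorder right-to-left;
each value is the root of the current inorder slice — split it at that
value, recurse on the right subtree first, then the left.
Recursive splits:
  root=1; inorder splits into left=[], right=[3, 5, 7, 8, 10, 14]
  root=3; inorder splits into left=[], right=[5, 7, 8, 10, 14]
  root=5; inorder splits into left=[], right=[7, 8, 10, 14]
  root=14; inorder splits into left=[7, 8, 10], right=[]
  root=10; inorder splits into left=[7, 8], right=[]
  root=7; inorder splits into left=[], right=[8]
  root=8; inorder splits into left=[], right=[]
Reconstructed level-order: [1, 3, 5, 14, 10, 7, 8]


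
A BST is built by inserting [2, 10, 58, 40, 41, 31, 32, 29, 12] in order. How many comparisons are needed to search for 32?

Search path for 32: 2 -> 10 -> 58 -> 40 -> 31 -> 32
Found: True
Comparisons: 6


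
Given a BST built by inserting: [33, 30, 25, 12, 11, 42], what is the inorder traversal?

Tree insertion order: [33, 30, 25, 12, 11, 42]
Tree (level-order array): [33, 30, 42, 25, None, None, None, 12, None, 11]
Inorder traversal: [11, 12, 25, 30, 33, 42]


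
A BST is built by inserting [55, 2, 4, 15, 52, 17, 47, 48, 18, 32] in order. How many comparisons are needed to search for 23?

Search path for 23: 55 -> 2 -> 4 -> 15 -> 52 -> 17 -> 47 -> 18 -> 32
Found: False
Comparisons: 9


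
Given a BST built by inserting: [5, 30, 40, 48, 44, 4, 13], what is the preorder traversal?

Tree insertion order: [5, 30, 40, 48, 44, 4, 13]
Tree (level-order array): [5, 4, 30, None, None, 13, 40, None, None, None, 48, 44]
Preorder traversal: [5, 4, 30, 13, 40, 48, 44]


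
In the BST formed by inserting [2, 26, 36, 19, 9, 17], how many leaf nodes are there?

Tree built from: [2, 26, 36, 19, 9, 17]
Tree (level-order array): [2, None, 26, 19, 36, 9, None, None, None, None, 17]
Rule: A leaf has 0 children.
Per-node child counts:
  node 2: 1 child(ren)
  node 26: 2 child(ren)
  node 19: 1 child(ren)
  node 9: 1 child(ren)
  node 17: 0 child(ren)
  node 36: 0 child(ren)
Matching nodes: [17, 36]
Count of leaf nodes: 2


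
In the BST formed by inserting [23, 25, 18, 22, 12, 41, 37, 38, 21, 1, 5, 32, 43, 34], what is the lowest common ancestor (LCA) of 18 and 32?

Tree insertion order: [23, 25, 18, 22, 12, 41, 37, 38, 21, 1, 5, 32, 43, 34]
Tree (level-order array): [23, 18, 25, 12, 22, None, 41, 1, None, 21, None, 37, 43, None, 5, None, None, 32, 38, None, None, None, None, None, 34]
In a BST, the LCA of p=18, q=32 is the first node v on the
root-to-leaf path with p <= v <= q (go left if both < v, right if both > v).
Walk from root:
  at 23: 18 <= 23 <= 32, this is the LCA
LCA = 23


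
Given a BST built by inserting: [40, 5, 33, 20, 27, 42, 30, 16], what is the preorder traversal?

Tree insertion order: [40, 5, 33, 20, 27, 42, 30, 16]
Tree (level-order array): [40, 5, 42, None, 33, None, None, 20, None, 16, 27, None, None, None, 30]
Preorder traversal: [40, 5, 33, 20, 16, 27, 30, 42]


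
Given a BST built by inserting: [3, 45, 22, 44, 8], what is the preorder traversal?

Tree insertion order: [3, 45, 22, 44, 8]
Tree (level-order array): [3, None, 45, 22, None, 8, 44]
Preorder traversal: [3, 45, 22, 8, 44]


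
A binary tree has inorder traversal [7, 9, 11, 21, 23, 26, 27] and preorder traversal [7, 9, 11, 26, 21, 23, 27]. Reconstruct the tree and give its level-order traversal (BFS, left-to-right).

Inorder:  [7, 9, 11, 21, 23, 26, 27]
Preorder: [7, 9, 11, 26, 21, 23, 27]
Algorithm: preorder visits root first, so consume preorder in order;
for each root, split the current inorder slice at that value into
left-subtree inorder and right-subtree inorder, then recurse.
Recursive splits:
  root=7; inorder splits into left=[], right=[9, 11, 21, 23, 26, 27]
  root=9; inorder splits into left=[], right=[11, 21, 23, 26, 27]
  root=11; inorder splits into left=[], right=[21, 23, 26, 27]
  root=26; inorder splits into left=[21, 23], right=[27]
  root=21; inorder splits into left=[], right=[23]
  root=23; inorder splits into left=[], right=[]
  root=27; inorder splits into left=[], right=[]
Reconstructed level-order: [7, 9, 11, 26, 21, 27, 23]


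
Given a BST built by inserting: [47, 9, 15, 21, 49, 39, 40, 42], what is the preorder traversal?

Tree insertion order: [47, 9, 15, 21, 49, 39, 40, 42]
Tree (level-order array): [47, 9, 49, None, 15, None, None, None, 21, None, 39, None, 40, None, 42]
Preorder traversal: [47, 9, 15, 21, 39, 40, 42, 49]


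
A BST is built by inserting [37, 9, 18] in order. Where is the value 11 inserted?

Starting tree (level order): [37, 9, None, None, 18]
Insertion path: 37 -> 9 -> 18
Result: insert 11 as left child of 18
Final tree (level order): [37, 9, None, None, 18, 11]


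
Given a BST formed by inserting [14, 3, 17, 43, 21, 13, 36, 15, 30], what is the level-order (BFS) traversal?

Tree insertion order: [14, 3, 17, 43, 21, 13, 36, 15, 30]
Tree (level-order array): [14, 3, 17, None, 13, 15, 43, None, None, None, None, 21, None, None, 36, 30]
BFS from the root, enqueuing left then right child of each popped node:
  queue [14] -> pop 14, enqueue [3, 17], visited so far: [14]
  queue [3, 17] -> pop 3, enqueue [13], visited so far: [14, 3]
  queue [17, 13] -> pop 17, enqueue [15, 43], visited so far: [14, 3, 17]
  queue [13, 15, 43] -> pop 13, enqueue [none], visited so far: [14, 3, 17, 13]
  queue [15, 43] -> pop 15, enqueue [none], visited so far: [14, 3, 17, 13, 15]
  queue [43] -> pop 43, enqueue [21], visited so far: [14, 3, 17, 13, 15, 43]
  queue [21] -> pop 21, enqueue [36], visited so far: [14, 3, 17, 13, 15, 43, 21]
  queue [36] -> pop 36, enqueue [30], visited so far: [14, 3, 17, 13, 15, 43, 21, 36]
  queue [30] -> pop 30, enqueue [none], visited so far: [14, 3, 17, 13, 15, 43, 21, 36, 30]
Result: [14, 3, 17, 13, 15, 43, 21, 36, 30]


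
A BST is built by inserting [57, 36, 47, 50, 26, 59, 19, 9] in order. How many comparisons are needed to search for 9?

Search path for 9: 57 -> 36 -> 26 -> 19 -> 9
Found: True
Comparisons: 5


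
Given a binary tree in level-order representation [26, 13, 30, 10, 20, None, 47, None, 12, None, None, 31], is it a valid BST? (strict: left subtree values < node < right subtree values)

Level-order array: [26, 13, 30, 10, 20, None, 47, None, 12, None, None, 31]
Validate using subtree bounds (lo, hi): at each node, require lo < value < hi,
then recurse left with hi=value and right with lo=value.
Preorder trace (stopping at first violation):
  at node 26 with bounds (-inf, +inf): OK
  at node 13 with bounds (-inf, 26): OK
  at node 10 with bounds (-inf, 13): OK
  at node 12 with bounds (10, 13): OK
  at node 20 with bounds (13, 26): OK
  at node 30 with bounds (26, +inf): OK
  at node 47 with bounds (30, +inf): OK
  at node 31 with bounds (30, 47): OK
No violation found at any node.
Result: Valid BST


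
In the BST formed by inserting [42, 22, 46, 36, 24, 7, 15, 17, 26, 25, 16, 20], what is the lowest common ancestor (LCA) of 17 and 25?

Tree insertion order: [42, 22, 46, 36, 24, 7, 15, 17, 26, 25, 16, 20]
Tree (level-order array): [42, 22, 46, 7, 36, None, None, None, 15, 24, None, None, 17, None, 26, 16, 20, 25]
In a BST, the LCA of p=17, q=25 is the first node v on the
root-to-leaf path with p <= v <= q (go left if both < v, right if both > v).
Walk from root:
  at 42: both 17 and 25 < 42, go left
  at 22: 17 <= 22 <= 25, this is the LCA
LCA = 22


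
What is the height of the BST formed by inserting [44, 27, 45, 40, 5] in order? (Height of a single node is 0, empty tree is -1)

Insertion order: [44, 27, 45, 40, 5]
Tree (level-order array): [44, 27, 45, 5, 40]
Compute height bottom-up (empty subtree = -1):
  height(5) = 1 + max(-1, -1) = 0
  height(40) = 1 + max(-1, -1) = 0
  height(27) = 1 + max(0, 0) = 1
  height(45) = 1 + max(-1, -1) = 0
  height(44) = 1 + max(1, 0) = 2
Height = 2


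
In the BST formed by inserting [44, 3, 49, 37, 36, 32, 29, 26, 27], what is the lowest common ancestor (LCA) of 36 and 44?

Tree insertion order: [44, 3, 49, 37, 36, 32, 29, 26, 27]
Tree (level-order array): [44, 3, 49, None, 37, None, None, 36, None, 32, None, 29, None, 26, None, None, 27]
In a BST, the LCA of p=36, q=44 is the first node v on the
root-to-leaf path with p <= v <= q (go left if both < v, right if both > v).
Walk from root:
  at 44: 36 <= 44 <= 44, this is the LCA
LCA = 44


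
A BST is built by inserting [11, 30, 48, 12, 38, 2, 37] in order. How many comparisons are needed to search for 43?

Search path for 43: 11 -> 30 -> 48 -> 38
Found: False
Comparisons: 4


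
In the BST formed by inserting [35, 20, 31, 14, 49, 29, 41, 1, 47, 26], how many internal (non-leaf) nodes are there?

Tree built from: [35, 20, 31, 14, 49, 29, 41, 1, 47, 26]
Tree (level-order array): [35, 20, 49, 14, 31, 41, None, 1, None, 29, None, None, 47, None, None, 26]
Rule: An internal node has at least one child.
Per-node child counts:
  node 35: 2 child(ren)
  node 20: 2 child(ren)
  node 14: 1 child(ren)
  node 1: 0 child(ren)
  node 31: 1 child(ren)
  node 29: 1 child(ren)
  node 26: 0 child(ren)
  node 49: 1 child(ren)
  node 41: 1 child(ren)
  node 47: 0 child(ren)
Matching nodes: [35, 20, 14, 31, 29, 49, 41]
Count of internal (non-leaf) nodes: 7


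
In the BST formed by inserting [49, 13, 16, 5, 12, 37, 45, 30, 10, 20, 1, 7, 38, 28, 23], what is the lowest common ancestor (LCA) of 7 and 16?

Tree insertion order: [49, 13, 16, 5, 12, 37, 45, 30, 10, 20, 1, 7, 38, 28, 23]
Tree (level-order array): [49, 13, None, 5, 16, 1, 12, None, 37, None, None, 10, None, 30, 45, 7, None, 20, None, 38, None, None, None, None, 28, None, None, 23]
In a BST, the LCA of p=7, q=16 is the first node v on the
root-to-leaf path with p <= v <= q (go left if both < v, right if both > v).
Walk from root:
  at 49: both 7 and 16 < 49, go left
  at 13: 7 <= 13 <= 16, this is the LCA
LCA = 13


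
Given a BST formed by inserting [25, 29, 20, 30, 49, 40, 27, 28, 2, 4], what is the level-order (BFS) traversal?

Tree insertion order: [25, 29, 20, 30, 49, 40, 27, 28, 2, 4]
Tree (level-order array): [25, 20, 29, 2, None, 27, 30, None, 4, None, 28, None, 49, None, None, None, None, 40]
BFS from the root, enqueuing left then right child of each popped node:
  queue [25] -> pop 25, enqueue [20, 29], visited so far: [25]
  queue [20, 29] -> pop 20, enqueue [2], visited so far: [25, 20]
  queue [29, 2] -> pop 29, enqueue [27, 30], visited so far: [25, 20, 29]
  queue [2, 27, 30] -> pop 2, enqueue [4], visited so far: [25, 20, 29, 2]
  queue [27, 30, 4] -> pop 27, enqueue [28], visited so far: [25, 20, 29, 2, 27]
  queue [30, 4, 28] -> pop 30, enqueue [49], visited so far: [25, 20, 29, 2, 27, 30]
  queue [4, 28, 49] -> pop 4, enqueue [none], visited so far: [25, 20, 29, 2, 27, 30, 4]
  queue [28, 49] -> pop 28, enqueue [none], visited so far: [25, 20, 29, 2, 27, 30, 4, 28]
  queue [49] -> pop 49, enqueue [40], visited so far: [25, 20, 29, 2, 27, 30, 4, 28, 49]
  queue [40] -> pop 40, enqueue [none], visited so far: [25, 20, 29, 2, 27, 30, 4, 28, 49, 40]
Result: [25, 20, 29, 2, 27, 30, 4, 28, 49, 40]


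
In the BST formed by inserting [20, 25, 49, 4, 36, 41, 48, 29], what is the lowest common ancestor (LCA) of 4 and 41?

Tree insertion order: [20, 25, 49, 4, 36, 41, 48, 29]
Tree (level-order array): [20, 4, 25, None, None, None, 49, 36, None, 29, 41, None, None, None, 48]
In a BST, the LCA of p=4, q=41 is the first node v on the
root-to-leaf path with p <= v <= q (go left if both < v, right if both > v).
Walk from root:
  at 20: 4 <= 20 <= 41, this is the LCA
LCA = 20


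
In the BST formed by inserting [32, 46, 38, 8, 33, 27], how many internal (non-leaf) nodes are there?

Tree built from: [32, 46, 38, 8, 33, 27]
Tree (level-order array): [32, 8, 46, None, 27, 38, None, None, None, 33]
Rule: An internal node has at least one child.
Per-node child counts:
  node 32: 2 child(ren)
  node 8: 1 child(ren)
  node 27: 0 child(ren)
  node 46: 1 child(ren)
  node 38: 1 child(ren)
  node 33: 0 child(ren)
Matching nodes: [32, 8, 46, 38]
Count of internal (non-leaf) nodes: 4
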